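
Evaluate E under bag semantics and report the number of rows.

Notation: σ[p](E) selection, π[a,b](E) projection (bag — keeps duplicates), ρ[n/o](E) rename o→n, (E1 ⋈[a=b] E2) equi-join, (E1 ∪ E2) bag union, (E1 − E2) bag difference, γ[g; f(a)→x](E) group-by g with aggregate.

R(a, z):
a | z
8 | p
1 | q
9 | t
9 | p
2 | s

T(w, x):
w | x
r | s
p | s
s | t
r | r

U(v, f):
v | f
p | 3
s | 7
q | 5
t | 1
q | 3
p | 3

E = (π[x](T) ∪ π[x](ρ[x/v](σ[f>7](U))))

Subexpression sizes:
  T → 4
  π[x](T) → 4
  U → 6
  σ[f>7](U) → 0
  ρ[x/v](σ[f>7](U)) → 0
  π[x](ρ[x/v](σ[f>7](U))) → 0
  (π[x](T) ∪ π[x](ρ[x/v](σ[f>7](U)))) → 4

|E| = 4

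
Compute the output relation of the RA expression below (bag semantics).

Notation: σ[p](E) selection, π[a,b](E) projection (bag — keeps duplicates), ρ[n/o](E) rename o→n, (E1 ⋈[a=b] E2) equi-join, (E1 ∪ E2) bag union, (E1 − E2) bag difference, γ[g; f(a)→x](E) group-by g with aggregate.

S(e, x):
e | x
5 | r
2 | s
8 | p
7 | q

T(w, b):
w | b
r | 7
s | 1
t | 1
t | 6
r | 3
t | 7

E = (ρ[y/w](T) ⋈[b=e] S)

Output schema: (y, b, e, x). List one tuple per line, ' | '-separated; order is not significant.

Row counts bottom-up:
  T → 6
  ρ[y/w](T) → 6
  S → 4
  (ρ[y/w](T) ⋈[b=e] S) → 2

== RESULT ==
y | b | e | x
r | 7 | 7 | q
t | 7 | 7 | q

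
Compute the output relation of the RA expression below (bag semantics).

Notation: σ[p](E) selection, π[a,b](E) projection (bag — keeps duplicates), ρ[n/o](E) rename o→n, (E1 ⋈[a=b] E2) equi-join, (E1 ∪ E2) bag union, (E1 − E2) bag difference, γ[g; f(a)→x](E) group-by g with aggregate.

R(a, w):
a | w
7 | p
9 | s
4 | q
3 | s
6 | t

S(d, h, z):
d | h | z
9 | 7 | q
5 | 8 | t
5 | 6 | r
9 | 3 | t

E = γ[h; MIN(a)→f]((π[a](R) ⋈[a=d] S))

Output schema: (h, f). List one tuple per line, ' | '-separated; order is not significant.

Per-node cardinality:
  R → 5
  π[a](R) → 5
  S → 4
  (π[a](R) ⋈[a=d] S) → 2
  γ[h; MIN(a)→f]((π[a](R) ⋈[a=d] S)) → 2

== RESULT ==
h | f
3 | 9
7 | 9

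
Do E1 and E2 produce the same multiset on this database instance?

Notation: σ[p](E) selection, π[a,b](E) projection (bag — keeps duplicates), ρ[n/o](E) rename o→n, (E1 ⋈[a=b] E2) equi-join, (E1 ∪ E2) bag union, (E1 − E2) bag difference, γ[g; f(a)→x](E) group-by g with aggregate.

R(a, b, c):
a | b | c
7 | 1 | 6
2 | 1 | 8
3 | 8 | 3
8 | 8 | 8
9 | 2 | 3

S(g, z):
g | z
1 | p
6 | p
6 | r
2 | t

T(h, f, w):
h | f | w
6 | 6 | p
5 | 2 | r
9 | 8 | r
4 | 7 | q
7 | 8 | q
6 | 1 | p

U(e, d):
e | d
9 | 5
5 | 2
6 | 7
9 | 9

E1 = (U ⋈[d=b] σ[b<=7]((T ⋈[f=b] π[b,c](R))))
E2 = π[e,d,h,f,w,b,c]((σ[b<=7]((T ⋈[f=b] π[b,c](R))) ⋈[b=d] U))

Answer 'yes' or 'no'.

E1 per-node cardinality:
  U → 4
  T → 6
  R → 5
  π[b,c](R) → 5
  (T ⋈[f=b] π[b,c](R)) → 7
  σ[b<=7]((T ⋈[f=b] π[b,c](R))) → 3
  (U ⋈[d=b] σ[b<=7]((T ⋈[f=b] π[b,c](R)))) → 1
E2 per-node cardinality:
  T → 6
  R → 5
  π[b,c](R) → 5
  (T ⋈[f=b] π[b,c](R)) → 7
  σ[b<=7]((T ⋈[f=b] π[b,c](R))) → 3
  U → 4
  (σ[b<=7]((T ⋈[f=b] π[b,c](R))) ⋈[b=d] U) → 1
  π[e,d,h,f,w,b,c]((σ[b<=7]((T ⋈[f=b] π[b,c](R))) ⋈[b=d] U)) → 1

E1 and E2 produce the same multiset:
e | d | h | f | w | b | c
5 | 2 | 5 | 2 | r | 2 | 3

yes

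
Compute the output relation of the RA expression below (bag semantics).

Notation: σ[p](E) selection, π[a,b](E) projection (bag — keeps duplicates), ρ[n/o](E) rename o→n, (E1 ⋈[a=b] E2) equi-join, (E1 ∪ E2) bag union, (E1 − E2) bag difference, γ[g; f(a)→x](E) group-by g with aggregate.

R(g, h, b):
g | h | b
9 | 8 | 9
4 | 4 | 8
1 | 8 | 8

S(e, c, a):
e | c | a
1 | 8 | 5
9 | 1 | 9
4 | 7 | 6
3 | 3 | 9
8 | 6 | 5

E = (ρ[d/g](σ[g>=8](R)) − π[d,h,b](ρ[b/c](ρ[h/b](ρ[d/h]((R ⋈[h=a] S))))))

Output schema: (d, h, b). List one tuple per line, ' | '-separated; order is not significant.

Stepwise |·|:
  R → 3
  σ[g>=8](R) → 1
  ρ[d/g](σ[g>=8](R)) → 1
  R → 3
  S → 5
  (R ⋈[h=a] S) → 0
  ρ[d/h]((R ⋈[h=a] S)) → 0
  ρ[h/b](ρ[d/h]((R ⋈[h=a] S))) → 0
  ρ[b/c](ρ[h/b](ρ[d/h]((R ⋈[h=a] S)))) → 0
  π[d,h,b](ρ[b/c](ρ[h/b](ρ[d/h]((R ⋈[h=a] S))))) → 0
  (ρ[d/g](σ[g>=8](R)) − π[d,h,b](ρ[b/c](ρ[h/b](ρ[d/h]((R ⋈[h=a] S)))))) → 1

== RESULT ==
d | h | b
9 | 8 | 9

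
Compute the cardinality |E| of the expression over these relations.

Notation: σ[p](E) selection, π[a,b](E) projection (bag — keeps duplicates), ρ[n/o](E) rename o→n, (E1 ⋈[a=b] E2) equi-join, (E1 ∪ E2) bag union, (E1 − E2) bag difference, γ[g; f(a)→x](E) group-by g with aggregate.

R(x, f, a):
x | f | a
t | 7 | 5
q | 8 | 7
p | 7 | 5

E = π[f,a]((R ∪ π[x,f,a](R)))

Stepwise |·|:
  R → 3
  R → 3
  π[x,f,a](R) → 3
  (R ∪ π[x,f,a](R)) → 6
  π[f,a]((R ∪ π[x,f,a](R))) → 6

|E| = 6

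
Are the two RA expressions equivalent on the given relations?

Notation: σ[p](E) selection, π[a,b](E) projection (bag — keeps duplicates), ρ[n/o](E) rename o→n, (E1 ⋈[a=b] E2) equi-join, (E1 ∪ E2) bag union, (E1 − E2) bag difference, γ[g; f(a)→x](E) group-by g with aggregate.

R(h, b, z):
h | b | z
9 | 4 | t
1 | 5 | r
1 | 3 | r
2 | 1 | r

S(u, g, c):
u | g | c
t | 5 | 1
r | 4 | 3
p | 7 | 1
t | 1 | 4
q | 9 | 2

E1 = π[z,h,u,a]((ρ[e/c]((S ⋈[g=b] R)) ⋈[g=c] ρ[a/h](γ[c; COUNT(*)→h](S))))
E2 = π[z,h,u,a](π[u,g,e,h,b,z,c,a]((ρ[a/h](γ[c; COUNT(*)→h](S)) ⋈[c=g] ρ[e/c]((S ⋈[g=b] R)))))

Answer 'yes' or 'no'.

E1 per-node cardinality:
  S → 5
  R → 4
  (S ⋈[g=b] R) → 3
  ρ[e/c]((S ⋈[g=b] R)) → 3
  S → 5
  γ[c; COUNT(*)→h](S) → 4
  ρ[a/h](γ[c; COUNT(*)→h](S)) → 4
  (ρ[e/c]((S ⋈[g=b] R)) ⋈[g=c] ρ[a/h](γ[c; COUNT(*)→h](S))) → 2
  π[z,h,u,a]((ρ[e/c]((S ⋈[g=b] R)) ⋈[g=c] ρ[a/h](γ[c; COUNT(*)→h](S)))) → 2
E2 per-node cardinality:
  S → 5
  γ[c; COUNT(*)→h](S) → 4
  ρ[a/h](γ[c; COUNT(*)→h](S)) → 4
  S → 5
  R → 4
  (S ⋈[g=b] R) → 3
  ρ[e/c]((S ⋈[g=b] R)) → 3
  (ρ[a/h](γ[c; COUNT(*)→h](S)) ⋈[c=g] ρ[e/c]((S ⋈[g=b] R))) → 2
  π[u,g,e,h,b,z,c,a]((ρ[a/h](γ[c; COUNT(*)→h](S)) ⋈[c=g] ρ[e/c]((S ⋈[g=b] R)))) → 2
  π[z,h,u,a](π[u,g,e,h,b,z,c,a]((ρ[a/h](γ[c; COUNT(*)→h](S)) ⋈[c=g] ρ[e/c]((S ⋈[g=b] R))))) → 2

E1 and E2 produce the same multiset:
z | h | u | a
r | 2 | t | 2
t | 9 | r | 1

yes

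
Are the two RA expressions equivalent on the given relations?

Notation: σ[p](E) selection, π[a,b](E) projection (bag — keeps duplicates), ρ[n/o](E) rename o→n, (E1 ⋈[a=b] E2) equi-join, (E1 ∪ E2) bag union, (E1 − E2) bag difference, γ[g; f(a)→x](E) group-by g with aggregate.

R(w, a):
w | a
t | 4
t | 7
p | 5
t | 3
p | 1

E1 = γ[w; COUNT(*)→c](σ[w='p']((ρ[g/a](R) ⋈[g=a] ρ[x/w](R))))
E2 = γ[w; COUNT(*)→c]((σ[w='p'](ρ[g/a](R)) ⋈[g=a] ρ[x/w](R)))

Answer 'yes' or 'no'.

E1 stepwise |·|:
  R → 5
  ρ[g/a](R) → 5
  R → 5
  ρ[x/w](R) → 5
  (ρ[g/a](R) ⋈[g=a] ρ[x/w](R)) → 5
  σ[w='p']((ρ[g/a](R) ⋈[g=a] ρ[x/w](R))) → 2
  γ[w; COUNT(*)→c](σ[w='p']((ρ[g/a](R) ⋈[g=a] ρ[x/w](R)))) → 1
E2 stepwise |·|:
  R → 5
  ρ[g/a](R) → 5
  σ[w='p'](ρ[g/a](R)) → 2
  R → 5
  ρ[x/w](R) → 5
  (σ[w='p'](ρ[g/a](R)) ⋈[g=a] ρ[x/w](R)) → 2
  γ[w; COUNT(*)→c]((σ[w='p'](ρ[g/a](R)) ⋈[g=a] ρ[x/w](R))) → 1

E1 and E2 produce the same multiset:
w | c
p | 2

yes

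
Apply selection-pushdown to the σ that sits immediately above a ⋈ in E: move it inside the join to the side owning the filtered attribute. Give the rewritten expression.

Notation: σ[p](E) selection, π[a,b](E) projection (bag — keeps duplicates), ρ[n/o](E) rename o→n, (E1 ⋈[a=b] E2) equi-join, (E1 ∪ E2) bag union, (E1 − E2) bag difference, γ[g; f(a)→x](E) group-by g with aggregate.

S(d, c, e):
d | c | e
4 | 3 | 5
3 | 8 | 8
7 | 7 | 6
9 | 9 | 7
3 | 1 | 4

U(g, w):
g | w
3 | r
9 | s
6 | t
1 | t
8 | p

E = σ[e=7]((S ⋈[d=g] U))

σ filters on e, owned by the left side.
E' = (σ[e=7](S) ⋈[d=g] U)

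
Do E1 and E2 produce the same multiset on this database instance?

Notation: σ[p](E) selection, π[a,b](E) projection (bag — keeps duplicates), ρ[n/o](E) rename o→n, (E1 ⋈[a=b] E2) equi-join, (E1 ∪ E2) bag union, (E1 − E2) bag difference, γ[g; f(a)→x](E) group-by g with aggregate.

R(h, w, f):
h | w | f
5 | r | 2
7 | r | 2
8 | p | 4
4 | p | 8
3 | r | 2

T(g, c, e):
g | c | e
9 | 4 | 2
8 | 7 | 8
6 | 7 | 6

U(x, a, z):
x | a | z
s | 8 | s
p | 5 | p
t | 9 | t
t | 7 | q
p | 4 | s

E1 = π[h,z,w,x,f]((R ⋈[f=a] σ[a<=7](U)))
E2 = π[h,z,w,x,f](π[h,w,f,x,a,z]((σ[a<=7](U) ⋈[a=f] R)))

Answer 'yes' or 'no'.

E1 per-node cardinality:
  R → 5
  U → 5
  σ[a<=7](U) → 3
  (R ⋈[f=a] σ[a<=7](U)) → 1
  π[h,z,w,x,f]((R ⋈[f=a] σ[a<=7](U))) → 1
E2 per-node cardinality:
  U → 5
  σ[a<=7](U) → 3
  R → 5
  (σ[a<=7](U) ⋈[a=f] R) → 1
  π[h,w,f,x,a,z]((σ[a<=7](U) ⋈[a=f] R)) → 1
  π[h,z,w,x,f](π[h,w,f,x,a,z]((σ[a<=7](U) ⋈[a=f] R))) → 1

E1 and E2 produce the same multiset:
h | z | w | x | f
8 | s | p | p | 4

yes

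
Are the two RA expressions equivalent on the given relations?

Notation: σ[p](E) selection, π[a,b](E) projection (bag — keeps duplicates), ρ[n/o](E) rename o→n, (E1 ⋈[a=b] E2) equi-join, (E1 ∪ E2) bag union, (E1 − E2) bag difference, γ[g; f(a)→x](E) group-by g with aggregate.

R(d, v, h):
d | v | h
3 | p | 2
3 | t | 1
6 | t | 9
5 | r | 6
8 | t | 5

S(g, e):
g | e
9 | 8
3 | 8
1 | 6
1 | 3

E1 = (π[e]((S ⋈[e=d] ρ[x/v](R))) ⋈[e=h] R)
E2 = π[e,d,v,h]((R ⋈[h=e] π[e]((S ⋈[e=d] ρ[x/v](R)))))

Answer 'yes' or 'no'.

E1 stepwise |·|:
  S → 4
  R → 5
  ρ[x/v](R) → 5
  (S ⋈[e=d] ρ[x/v](R)) → 5
  π[e]((S ⋈[e=d] ρ[x/v](R))) → 5
  R → 5
  (π[e]((S ⋈[e=d] ρ[x/v](R))) ⋈[e=h] R) → 1
E2 stepwise |·|:
  R → 5
  S → 4
  R → 5
  ρ[x/v](R) → 5
  (S ⋈[e=d] ρ[x/v](R)) → 5
  π[e]((S ⋈[e=d] ρ[x/v](R))) → 5
  (R ⋈[h=e] π[e]((S ⋈[e=d] ρ[x/v](R)))) → 1
  π[e,d,v,h]((R ⋈[h=e] π[e]((S ⋈[e=d] ρ[x/v](R))))) → 1

E1 and E2 produce the same multiset:
e | d | v | h
6 | 5 | r | 6

yes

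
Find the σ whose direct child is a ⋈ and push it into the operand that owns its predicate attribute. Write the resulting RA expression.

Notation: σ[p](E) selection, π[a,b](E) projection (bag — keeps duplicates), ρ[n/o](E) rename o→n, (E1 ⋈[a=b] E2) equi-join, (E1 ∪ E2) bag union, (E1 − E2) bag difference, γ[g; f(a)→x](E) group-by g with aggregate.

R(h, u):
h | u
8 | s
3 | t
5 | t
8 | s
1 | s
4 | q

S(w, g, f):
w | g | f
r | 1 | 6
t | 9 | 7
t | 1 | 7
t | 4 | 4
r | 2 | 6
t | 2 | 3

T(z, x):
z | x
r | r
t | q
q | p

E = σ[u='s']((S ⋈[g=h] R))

σ filters on u, owned by the right side.
E' = (S ⋈[g=h] σ[u='s'](R))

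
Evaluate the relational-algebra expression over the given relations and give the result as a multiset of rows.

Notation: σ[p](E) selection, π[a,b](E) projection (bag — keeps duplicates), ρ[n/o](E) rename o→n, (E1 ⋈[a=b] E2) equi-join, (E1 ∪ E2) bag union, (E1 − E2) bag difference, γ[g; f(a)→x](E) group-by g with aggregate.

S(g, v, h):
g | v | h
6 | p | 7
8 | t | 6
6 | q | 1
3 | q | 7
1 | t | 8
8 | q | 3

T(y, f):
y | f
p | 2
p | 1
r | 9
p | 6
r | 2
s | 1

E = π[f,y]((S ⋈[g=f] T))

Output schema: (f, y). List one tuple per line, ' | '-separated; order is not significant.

Stepwise |·|:
  S → 6
  T → 6
  (S ⋈[g=f] T) → 4
  π[f,y]((S ⋈[g=f] T)) → 4

== RESULT ==
f | y
1 | p
1 | s
6 | p
6 | p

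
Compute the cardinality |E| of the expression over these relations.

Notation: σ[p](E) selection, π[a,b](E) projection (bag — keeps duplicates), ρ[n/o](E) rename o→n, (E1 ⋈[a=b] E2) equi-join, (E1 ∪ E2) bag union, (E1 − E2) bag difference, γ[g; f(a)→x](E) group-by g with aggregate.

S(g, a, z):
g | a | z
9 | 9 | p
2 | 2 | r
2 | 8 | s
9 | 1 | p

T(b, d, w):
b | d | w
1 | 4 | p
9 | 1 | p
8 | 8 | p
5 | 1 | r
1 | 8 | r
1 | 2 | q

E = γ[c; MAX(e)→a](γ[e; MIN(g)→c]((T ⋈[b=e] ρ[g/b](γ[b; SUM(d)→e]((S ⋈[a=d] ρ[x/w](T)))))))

Stepwise |·|:
  T → 6
  S → 4
  T → 6
  ρ[x/w](T) → 6
  (S ⋈[a=d] ρ[x/w](T)) → 5
  γ[b; SUM(d)→e]((S ⋈[a=d] ρ[x/w](T))) → 4
  ρ[g/b](γ[b; SUM(d)→e]((S ⋈[a=d] ρ[x/w](T)))) → 4
  (T ⋈[b=e] ρ[g/b](γ[b; SUM(d)→e]((S ⋈[a=d] ρ[x/w](T))))) → 7
  γ[e; MIN(g)→c]((T ⋈[b=e] ρ[g/b](γ[b; SUM(d)→e]((S ⋈[a=d] ρ[x/w](T)))))) → 2
  γ[c; MAX(e)→a](γ[e; MIN(g)→c]((T ⋈[b=e] ρ[g/b](γ[b; SUM(d)→e]((S ⋈[a=d] ρ[x/w](T))))))) → 2

|E| = 2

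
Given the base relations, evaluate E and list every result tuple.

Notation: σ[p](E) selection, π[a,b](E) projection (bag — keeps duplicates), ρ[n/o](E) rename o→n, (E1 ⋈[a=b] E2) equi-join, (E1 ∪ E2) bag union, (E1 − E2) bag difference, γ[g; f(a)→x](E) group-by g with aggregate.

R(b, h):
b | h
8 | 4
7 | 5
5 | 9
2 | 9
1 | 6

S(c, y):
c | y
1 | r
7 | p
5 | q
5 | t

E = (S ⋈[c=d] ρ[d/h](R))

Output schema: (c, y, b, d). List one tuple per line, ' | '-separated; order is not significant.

Stepwise |·|:
  S → 4
  R → 5
  ρ[d/h](R) → 5
  (S ⋈[c=d] ρ[d/h](R)) → 2

== RESULT ==
c | y | b | d
5 | q | 7 | 5
5 | t | 7 | 5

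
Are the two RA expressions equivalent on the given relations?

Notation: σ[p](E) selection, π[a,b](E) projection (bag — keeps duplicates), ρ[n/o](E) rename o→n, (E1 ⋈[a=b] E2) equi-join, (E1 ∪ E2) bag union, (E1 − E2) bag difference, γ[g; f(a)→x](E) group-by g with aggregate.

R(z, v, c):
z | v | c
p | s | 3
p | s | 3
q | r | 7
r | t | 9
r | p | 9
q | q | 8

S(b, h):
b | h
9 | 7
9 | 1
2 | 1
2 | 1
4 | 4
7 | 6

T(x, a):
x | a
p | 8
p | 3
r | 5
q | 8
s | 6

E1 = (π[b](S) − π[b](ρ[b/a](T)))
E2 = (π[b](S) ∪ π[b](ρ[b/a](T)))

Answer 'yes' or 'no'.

E1 per-node cardinality:
  S → 6
  π[b](S) → 6
  T → 5
  ρ[b/a](T) → 5
  π[b](ρ[b/a](T)) → 5
  (π[b](S) − π[b](ρ[b/a](T))) → 6
E2 per-node cardinality:
  S → 6
  π[b](S) → 6
  T → 5
  ρ[b/a](T) → 5
  π[b](ρ[b/a](T)) → 5
  (π[b](S) ∪ π[b](ρ[b/a](T))) → 11

E1 result:
b
2
2
4
7
9
9
E2 result:
b
2
2
3
4
5
6
7
8
8
9
9
Witness: (6,) appears 0× in E1 but 1× in E2.

no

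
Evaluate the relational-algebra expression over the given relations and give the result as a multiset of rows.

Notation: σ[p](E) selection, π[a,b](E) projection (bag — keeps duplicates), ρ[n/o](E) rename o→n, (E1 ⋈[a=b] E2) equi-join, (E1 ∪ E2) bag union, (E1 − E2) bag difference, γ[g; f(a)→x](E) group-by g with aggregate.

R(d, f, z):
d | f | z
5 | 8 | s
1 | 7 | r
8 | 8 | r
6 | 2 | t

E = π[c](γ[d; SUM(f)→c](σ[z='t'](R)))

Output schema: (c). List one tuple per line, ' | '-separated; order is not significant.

Per-node cardinality:
  R → 4
  σ[z='t'](R) → 1
  γ[d; SUM(f)→c](σ[z='t'](R)) → 1
  π[c](γ[d; SUM(f)→c](σ[z='t'](R))) → 1

== RESULT ==
c
2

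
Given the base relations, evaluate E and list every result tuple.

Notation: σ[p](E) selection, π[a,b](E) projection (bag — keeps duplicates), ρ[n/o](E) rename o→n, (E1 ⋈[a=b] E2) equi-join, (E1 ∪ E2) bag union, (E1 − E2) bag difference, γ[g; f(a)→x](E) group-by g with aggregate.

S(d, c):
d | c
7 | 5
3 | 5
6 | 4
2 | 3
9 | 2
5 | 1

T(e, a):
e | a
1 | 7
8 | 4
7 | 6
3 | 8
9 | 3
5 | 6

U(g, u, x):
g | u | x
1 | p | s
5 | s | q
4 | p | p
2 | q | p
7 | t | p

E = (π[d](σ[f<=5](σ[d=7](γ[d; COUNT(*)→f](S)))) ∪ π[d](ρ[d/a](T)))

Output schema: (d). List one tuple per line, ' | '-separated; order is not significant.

Row counts bottom-up:
  S → 6
  γ[d; COUNT(*)→f](S) → 6
  σ[d=7](γ[d; COUNT(*)→f](S)) → 1
  σ[f<=5](σ[d=7](γ[d; COUNT(*)→f](S))) → 1
  π[d](σ[f<=5](σ[d=7](γ[d; COUNT(*)→f](S)))) → 1
  T → 6
  ρ[d/a](T) → 6
  π[d](ρ[d/a](T)) → 6
  (π[d](σ[f<=5](σ[d=7](γ[d; COUNT(*)→f](S)))) ∪ π[d](ρ[d/a](T))) → 7

== RESULT ==
d
3
4
6
6
7
7
8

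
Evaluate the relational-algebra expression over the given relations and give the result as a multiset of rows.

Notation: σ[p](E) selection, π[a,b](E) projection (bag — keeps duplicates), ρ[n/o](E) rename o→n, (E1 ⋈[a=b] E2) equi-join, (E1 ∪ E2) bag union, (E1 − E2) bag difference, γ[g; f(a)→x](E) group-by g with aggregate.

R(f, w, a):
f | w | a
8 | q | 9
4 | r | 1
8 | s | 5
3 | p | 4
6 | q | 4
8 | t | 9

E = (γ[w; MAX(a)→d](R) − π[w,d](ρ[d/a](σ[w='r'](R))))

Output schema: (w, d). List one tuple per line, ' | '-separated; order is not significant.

Stepwise |·|:
  R → 6
  γ[w; MAX(a)→d](R) → 5
  R → 6
  σ[w='r'](R) → 1
  ρ[d/a](σ[w='r'](R)) → 1
  π[w,d](ρ[d/a](σ[w='r'](R))) → 1
  (γ[w; MAX(a)→d](R) − π[w,d](ρ[d/a](σ[w='r'](R)))) → 4

== RESULT ==
w | d
p | 4
q | 9
s | 5
t | 9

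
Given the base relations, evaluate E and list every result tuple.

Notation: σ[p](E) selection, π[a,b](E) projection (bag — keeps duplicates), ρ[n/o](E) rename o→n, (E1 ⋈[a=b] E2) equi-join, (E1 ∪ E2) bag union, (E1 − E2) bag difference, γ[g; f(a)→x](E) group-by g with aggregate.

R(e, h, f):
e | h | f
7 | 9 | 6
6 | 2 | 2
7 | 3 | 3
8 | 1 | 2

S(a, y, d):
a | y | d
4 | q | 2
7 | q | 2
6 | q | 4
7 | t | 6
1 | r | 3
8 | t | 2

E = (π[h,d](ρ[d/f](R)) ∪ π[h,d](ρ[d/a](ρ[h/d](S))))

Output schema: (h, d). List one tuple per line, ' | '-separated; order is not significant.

Per-node cardinality:
  R → 4
  ρ[d/f](R) → 4
  π[h,d](ρ[d/f](R)) → 4
  S → 6
  ρ[h/d](S) → 6
  ρ[d/a](ρ[h/d](S)) → 6
  π[h,d](ρ[d/a](ρ[h/d](S))) → 6
  (π[h,d](ρ[d/f](R)) ∪ π[h,d](ρ[d/a](ρ[h/d](S)))) → 10

== RESULT ==
h | d
1 | 2
2 | 2
2 | 4
2 | 7
2 | 8
3 | 1
3 | 3
4 | 6
6 | 7
9 | 6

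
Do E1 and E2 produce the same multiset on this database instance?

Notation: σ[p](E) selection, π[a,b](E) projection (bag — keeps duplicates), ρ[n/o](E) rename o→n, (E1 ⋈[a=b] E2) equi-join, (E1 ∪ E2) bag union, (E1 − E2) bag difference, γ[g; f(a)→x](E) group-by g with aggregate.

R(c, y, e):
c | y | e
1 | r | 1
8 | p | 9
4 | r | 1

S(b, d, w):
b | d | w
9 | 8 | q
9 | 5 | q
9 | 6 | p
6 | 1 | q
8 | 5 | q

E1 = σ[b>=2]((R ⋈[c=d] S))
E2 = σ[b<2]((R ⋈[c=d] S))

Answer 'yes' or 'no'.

E1 subexpression sizes:
  R → 3
  S → 5
  (R ⋈[c=d] S) → 2
  σ[b>=2]((R ⋈[c=d] S)) → 2
E2 subexpression sizes:
  R → 3
  S → 5
  (R ⋈[c=d] S) → 2
  σ[b<2]((R ⋈[c=d] S)) → 0

E1 result:
c | y | e | b | d | w
1 | r | 1 | 6 | 1 | q
8 | p | 9 | 9 | 8 | q
E2 result:
c | y | e | b | d | w
(0 rows)
Witness: (8, 'p', 9, 9, 8, 'q') appears 1× in E1 but 0× in E2.

no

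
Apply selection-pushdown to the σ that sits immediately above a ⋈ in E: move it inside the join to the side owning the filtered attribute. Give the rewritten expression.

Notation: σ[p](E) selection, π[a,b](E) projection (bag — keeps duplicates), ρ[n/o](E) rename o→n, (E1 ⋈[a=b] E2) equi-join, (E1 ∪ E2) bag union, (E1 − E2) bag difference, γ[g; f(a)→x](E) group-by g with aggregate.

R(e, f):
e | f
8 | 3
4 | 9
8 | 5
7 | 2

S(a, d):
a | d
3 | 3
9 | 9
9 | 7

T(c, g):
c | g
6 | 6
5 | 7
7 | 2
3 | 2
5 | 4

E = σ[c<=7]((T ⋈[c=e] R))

σ filters on c, owned by the left side.
E' = (σ[c<=7](T) ⋈[c=e] R)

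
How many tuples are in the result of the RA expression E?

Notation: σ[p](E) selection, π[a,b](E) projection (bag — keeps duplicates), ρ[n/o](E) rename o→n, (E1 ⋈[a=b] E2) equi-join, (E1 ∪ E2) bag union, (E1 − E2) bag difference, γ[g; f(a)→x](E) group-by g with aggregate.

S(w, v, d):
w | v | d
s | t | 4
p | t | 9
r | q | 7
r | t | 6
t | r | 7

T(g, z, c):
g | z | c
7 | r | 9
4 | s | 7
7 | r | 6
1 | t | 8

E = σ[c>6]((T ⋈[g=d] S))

Row counts bottom-up:
  T → 4
  S → 5
  (T ⋈[g=d] S) → 5
  σ[c>6]((T ⋈[g=d] S)) → 3

|E| = 3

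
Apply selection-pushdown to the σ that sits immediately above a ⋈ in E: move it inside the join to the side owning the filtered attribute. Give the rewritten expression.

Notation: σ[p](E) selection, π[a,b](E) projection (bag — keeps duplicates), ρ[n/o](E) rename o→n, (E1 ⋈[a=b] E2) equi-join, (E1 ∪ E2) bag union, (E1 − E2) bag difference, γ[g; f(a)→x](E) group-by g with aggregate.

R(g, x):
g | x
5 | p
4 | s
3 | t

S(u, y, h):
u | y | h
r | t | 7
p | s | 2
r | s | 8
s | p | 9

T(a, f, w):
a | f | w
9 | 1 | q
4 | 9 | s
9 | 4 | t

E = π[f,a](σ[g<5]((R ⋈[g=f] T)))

σ filters on g, owned by the left side.
E' = π[f,a]((σ[g<5](R) ⋈[g=f] T))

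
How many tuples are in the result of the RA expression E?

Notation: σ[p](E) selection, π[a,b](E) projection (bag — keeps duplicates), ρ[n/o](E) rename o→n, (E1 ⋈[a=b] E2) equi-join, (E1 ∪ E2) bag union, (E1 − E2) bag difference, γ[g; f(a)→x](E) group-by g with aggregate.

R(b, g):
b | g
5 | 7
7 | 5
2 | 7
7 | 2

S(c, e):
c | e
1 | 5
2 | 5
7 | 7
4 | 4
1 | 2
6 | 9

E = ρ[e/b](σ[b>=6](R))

Subexpression sizes:
  R → 4
  σ[b>=6](R) → 2
  ρ[e/b](σ[b>=6](R)) → 2

|E| = 2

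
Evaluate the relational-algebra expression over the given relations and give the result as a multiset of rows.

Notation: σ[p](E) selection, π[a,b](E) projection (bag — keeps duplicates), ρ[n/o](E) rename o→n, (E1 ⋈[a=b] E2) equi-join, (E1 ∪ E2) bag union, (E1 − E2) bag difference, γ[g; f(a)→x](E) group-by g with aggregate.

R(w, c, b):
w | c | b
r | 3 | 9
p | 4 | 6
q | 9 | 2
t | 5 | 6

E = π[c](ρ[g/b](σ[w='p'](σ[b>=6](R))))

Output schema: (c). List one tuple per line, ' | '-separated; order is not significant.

Stepwise |·|:
  R → 4
  σ[b>=6](R) → 3
  σ[w='p'](σ[b>=6](R)) → 1
  ρ[g/b](σ[w='p'](σ[b>=6](R))) → 1
  π[c](ρ[g/b](σ[w='p'](σ[b>=6](R)))) → 1

== RESULT ==
c
4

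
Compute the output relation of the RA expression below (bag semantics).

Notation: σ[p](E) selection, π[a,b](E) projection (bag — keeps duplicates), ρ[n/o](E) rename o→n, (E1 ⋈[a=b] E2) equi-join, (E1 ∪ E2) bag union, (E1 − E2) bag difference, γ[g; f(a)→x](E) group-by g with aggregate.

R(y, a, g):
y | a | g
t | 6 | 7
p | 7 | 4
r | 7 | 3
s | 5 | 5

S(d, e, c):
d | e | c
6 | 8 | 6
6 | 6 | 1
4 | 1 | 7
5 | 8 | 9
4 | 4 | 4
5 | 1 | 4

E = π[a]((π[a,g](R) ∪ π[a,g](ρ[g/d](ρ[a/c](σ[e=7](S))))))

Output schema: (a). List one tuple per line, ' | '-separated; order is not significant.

Subexpression sizes:
  R → 4
  π[a,g](R) → 4
  S → 6
  σ[e=7](S) → 0
  ρ[a/c](σ[e=7](S)) → 0
  ρ[g/d](ρ[a/c](σ[e=7](S))) → 0
  π[a,g](ρ[g/d](ρ[a/c](σ[e=7](S)))) → 0
  (π[a,g](R) ∪ π[a,g](ρ[g/d](ρ[a/c](σ[e=7](S))))) → 4
  π[a]((π[a,g](R) ∪ π[a,g](ρ[g/d](ρ[a/c](σ[e=7](S)))))) → 4

== RESULT ==
a
5
6
7
7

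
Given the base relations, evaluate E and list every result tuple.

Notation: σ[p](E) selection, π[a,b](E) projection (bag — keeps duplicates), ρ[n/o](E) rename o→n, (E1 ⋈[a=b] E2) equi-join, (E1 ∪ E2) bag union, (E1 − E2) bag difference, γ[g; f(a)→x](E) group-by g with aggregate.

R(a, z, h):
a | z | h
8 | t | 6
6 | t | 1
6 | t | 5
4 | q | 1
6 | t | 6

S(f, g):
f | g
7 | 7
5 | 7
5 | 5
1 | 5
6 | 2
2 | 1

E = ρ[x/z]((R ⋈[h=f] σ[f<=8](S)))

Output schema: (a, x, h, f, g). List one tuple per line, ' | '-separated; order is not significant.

Subexpression sizes:
  R → 5
  S → 6
  σ[f<=8](S) → 6
  (R ⋈[h=f] σ[f<=8](S)) → 6
  ρ[x/z]((R ⋈[h=f] σ[f<=8](S))) → 6

== RESULT ==
a | x | h | f | g
4 | q | 1 | 1 | 5
6 | t | 1 | 1 | 5
6 | t | 5 | 5 | 5
6 | t | 5 | 5 | 7
6 | t | 6 | 6 | 2
8 | t | 6 | 6 | 2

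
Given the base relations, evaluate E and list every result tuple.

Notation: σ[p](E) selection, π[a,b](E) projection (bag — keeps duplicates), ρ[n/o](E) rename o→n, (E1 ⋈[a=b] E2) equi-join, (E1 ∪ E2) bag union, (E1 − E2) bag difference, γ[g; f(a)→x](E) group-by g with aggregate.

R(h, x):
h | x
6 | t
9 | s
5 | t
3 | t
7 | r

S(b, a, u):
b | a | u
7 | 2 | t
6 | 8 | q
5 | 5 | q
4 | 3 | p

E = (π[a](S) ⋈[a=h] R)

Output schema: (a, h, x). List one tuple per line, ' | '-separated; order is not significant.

Row counts bottom-up:
  S → 4
  π[a](S) → 4
  R → 5
  (π[a](S) ⋈[a=h] R) → 2

== RESULT ==
a | h | x
3 | 3 | t
5 | 5 | t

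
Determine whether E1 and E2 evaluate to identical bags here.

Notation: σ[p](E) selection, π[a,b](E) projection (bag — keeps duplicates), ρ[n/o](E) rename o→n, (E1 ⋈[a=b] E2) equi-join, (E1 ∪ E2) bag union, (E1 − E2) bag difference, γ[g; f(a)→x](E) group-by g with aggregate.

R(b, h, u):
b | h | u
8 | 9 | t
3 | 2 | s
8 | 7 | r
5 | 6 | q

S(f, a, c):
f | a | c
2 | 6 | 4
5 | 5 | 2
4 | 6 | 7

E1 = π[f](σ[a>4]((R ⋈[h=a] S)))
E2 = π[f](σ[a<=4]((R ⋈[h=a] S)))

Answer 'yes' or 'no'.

E1 row counts bottom-up:
  R → 4
  S → 3
  (R ⋈[h=a] S) → 2
  σ[a>4]((R ⋈[h=a] S)) → 2
  π[f](σ[a>4]((R ⋈[h=a] S))) → 2
E2 row counts bottom-up:
  R → 4
  S → 3
  (R ⋈[h=a] S) → 2
  σ[a<=4]((R ⋈[h=a] S)) → 0
  π[f](σ[a<=4]((R ⋈[h=a] S))) → 0

E1 result:
f
2
4
E2 result:
f
(0 rows)
Witness: (2,) appears 1× in E1 but 0× in E2.

no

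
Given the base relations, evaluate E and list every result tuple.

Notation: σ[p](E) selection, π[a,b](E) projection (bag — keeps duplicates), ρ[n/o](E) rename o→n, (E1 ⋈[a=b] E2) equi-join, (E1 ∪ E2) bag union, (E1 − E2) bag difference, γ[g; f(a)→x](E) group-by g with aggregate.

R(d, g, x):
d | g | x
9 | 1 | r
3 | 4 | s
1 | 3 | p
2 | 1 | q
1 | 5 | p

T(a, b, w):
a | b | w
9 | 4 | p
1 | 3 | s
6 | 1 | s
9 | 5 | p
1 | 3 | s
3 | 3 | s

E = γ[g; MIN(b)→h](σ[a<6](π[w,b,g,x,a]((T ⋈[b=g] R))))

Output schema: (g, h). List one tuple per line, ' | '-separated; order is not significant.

Subexpression sizes:
  T → 6
  R → 5
  (T ⋈[b=g] R) → 7
  π[w,b,g,x,a]((T ⋈[b=g] R)) → 7
  σ[a<6](π[w,b,g,x,a]((T ⋈[b=g] R))) → 3
  γ[g; MIN(b)→h](σ[a<6](π[w,b,g,x,a]((T ⋈[b=g] R)))) → 1

== RESULT ==
g | h
3 | 3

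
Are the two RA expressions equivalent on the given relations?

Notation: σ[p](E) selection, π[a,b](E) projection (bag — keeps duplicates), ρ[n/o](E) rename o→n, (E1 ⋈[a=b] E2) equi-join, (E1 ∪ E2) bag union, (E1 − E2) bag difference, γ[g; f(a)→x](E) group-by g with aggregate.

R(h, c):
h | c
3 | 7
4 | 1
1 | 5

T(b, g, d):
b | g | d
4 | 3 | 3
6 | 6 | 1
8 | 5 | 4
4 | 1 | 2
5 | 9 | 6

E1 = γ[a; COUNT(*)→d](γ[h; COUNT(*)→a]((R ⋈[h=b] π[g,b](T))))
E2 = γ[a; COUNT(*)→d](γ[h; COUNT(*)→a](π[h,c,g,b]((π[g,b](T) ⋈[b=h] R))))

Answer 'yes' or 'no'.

E1 row counts bottom-up:
  R → 3
  T → 5
  π[g,b](T) → 5
  (R ⋈[h=b] π[g,b](T)) → 2
  γ[h; COUNT(*)→a]((R ⋈[h=b] π[g,b](T))) → 1
  γ[a; COUNT(*)→d](γ[h; COUNT(*)→a]((R ⋈[h=b] π[g,b](T)))) → 1
E2 row counts bottom-up:
  T → 5
  π[g,b](T) → 5
  R → 3
  (π[g,b](T) ⋈[b=h] R) → 2
  π[h,c,g,b]((π[g,b](T) ⋈[b=h] R)) → 2
  γ[h; COUNT(*)→a](π[h,c,g,b]((π[g,b](T) ⋈[b=h] R))) → 1
  γ[a; COUNT(*)→d](γ[h; COUNT(*)→a](π[h,c,g,b]((π[g,b](T) ⋈[b=h] R)))) → 1

E1 and E2 produce the same multiset:
a | d
2 | 1

yes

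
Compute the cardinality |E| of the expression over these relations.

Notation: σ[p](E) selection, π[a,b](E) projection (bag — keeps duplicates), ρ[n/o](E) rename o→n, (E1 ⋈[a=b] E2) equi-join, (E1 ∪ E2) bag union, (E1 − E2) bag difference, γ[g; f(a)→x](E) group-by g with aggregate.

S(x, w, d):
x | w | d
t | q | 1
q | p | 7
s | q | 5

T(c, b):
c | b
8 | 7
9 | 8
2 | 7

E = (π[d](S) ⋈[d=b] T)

Per-node cardinality:
  S → 3
  π[d](S) → 3
  T → 3
  (π[d](S) ⋈[d=b] T) → 2

|E| = 2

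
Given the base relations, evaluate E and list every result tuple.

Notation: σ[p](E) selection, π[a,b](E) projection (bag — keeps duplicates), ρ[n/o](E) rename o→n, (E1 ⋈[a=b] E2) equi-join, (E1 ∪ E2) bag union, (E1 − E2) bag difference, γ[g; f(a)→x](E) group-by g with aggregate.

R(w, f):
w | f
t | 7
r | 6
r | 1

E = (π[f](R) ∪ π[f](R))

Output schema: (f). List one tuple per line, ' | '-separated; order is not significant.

Per-node cardinality:
  R → 3
  π[f](R) → 3
  R → 3
  π[f](R) → 3
  (π[f](R) ∪ π[f](R)) → 6

== RESULT ==
f
1
1
6
6
7
7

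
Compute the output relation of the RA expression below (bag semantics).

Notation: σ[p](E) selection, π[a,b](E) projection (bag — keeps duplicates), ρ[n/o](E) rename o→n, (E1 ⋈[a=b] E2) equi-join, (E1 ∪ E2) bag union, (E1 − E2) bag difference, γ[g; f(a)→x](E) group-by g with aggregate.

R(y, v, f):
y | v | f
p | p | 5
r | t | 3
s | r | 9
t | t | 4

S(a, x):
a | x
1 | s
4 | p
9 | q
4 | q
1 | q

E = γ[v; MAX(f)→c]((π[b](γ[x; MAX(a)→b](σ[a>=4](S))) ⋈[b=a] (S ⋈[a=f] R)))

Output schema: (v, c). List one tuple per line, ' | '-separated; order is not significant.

Row counts bottom-up:
  S → 5
  σ[a>=4](S) → 3
  γ[x; MAX(a)→b](σ[a>=4](S)) → 2
  π[b](γ[x; MAX(a)→b](σ[a>=4](S))) → 2
  S → 5
  R → 4
  (S ⋈[a=f] R) → 3
  (π[b](γ[x; MAX(a)→b](σ[a>=4](S))) ⋈[b=a] (S ⋈[a=f] R)) → 3
  γ[v; MAX(f)→c]((π[b](γ[x; MAX(a)→b](σ[a>=4](S))) ⋈[b=a] (S ⋈[a=f] R))) → 2

== RESULT ==
v | c
r | 9
t | 4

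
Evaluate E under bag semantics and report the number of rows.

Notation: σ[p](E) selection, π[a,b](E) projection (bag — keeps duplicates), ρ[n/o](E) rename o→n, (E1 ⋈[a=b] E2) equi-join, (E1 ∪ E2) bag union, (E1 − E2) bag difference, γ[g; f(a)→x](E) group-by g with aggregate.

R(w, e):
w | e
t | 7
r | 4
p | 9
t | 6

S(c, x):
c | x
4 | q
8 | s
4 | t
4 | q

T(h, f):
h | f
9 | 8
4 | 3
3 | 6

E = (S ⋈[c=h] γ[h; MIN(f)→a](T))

Per-node cardinality:
  S → 4
  T → 3
  γ[h; MIN(f)→a](T) → 3
  (S ⋈[c=h] γ[h; MIN(f)→a](T)) → 3

|E| = 3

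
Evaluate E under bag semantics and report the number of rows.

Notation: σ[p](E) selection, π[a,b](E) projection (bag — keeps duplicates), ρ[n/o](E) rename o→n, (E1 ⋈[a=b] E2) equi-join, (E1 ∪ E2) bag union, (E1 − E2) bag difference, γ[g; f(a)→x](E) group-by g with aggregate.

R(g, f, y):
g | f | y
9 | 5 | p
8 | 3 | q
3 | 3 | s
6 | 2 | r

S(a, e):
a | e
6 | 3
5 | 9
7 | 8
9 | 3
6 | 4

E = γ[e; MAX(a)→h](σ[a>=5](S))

Stepwise |·|:
  S → 5
  σ[a>=5](S) → 5
  γ[e; MAX(a)→h](σ[a>=5](S)) → 4

|E| = 4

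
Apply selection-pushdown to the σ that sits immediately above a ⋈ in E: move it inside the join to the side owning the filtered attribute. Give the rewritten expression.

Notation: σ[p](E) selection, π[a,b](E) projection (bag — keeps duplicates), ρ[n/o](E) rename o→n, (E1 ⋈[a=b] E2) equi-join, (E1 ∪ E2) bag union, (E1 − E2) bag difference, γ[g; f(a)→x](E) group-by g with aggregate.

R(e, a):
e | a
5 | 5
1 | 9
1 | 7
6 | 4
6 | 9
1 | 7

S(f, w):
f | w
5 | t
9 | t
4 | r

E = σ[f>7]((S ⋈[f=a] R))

σ filters on f, owned by the left side.
E' = (σ[f>7](S) ⋈[f=a] R)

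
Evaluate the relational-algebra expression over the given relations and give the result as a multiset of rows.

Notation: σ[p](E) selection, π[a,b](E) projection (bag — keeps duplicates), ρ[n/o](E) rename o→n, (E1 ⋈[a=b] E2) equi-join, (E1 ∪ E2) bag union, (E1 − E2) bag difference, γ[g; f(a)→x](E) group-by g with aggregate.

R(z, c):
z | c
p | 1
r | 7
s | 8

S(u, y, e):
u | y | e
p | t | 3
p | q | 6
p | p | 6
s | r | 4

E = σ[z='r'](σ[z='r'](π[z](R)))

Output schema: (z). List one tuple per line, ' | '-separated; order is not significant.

Subexpression sizes:
  R → 3
  π[z](R) → 3
  σ[z='r'](π[z](R)) → 1
  σ[z='r'](σ[z='r'](π[z](R))) → 1

== RESULT ==
z
r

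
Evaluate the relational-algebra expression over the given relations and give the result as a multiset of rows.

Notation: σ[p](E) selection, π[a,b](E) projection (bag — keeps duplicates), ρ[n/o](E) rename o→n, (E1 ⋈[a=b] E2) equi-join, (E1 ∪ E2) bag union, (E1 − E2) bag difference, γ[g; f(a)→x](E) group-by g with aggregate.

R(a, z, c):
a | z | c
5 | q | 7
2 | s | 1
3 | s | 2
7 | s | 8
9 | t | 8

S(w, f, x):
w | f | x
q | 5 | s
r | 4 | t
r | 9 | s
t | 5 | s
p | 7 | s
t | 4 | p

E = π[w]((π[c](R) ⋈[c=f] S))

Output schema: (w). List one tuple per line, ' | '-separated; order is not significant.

Subexpression sizes:
  R → 5
  π[c](R) → 5
  S → 6
  (π[c](R) ⋈[c=f] S) → 1
  π[w]((π[c](R) ⋈[c=f] S)) → 1

== RESULT ==
w
p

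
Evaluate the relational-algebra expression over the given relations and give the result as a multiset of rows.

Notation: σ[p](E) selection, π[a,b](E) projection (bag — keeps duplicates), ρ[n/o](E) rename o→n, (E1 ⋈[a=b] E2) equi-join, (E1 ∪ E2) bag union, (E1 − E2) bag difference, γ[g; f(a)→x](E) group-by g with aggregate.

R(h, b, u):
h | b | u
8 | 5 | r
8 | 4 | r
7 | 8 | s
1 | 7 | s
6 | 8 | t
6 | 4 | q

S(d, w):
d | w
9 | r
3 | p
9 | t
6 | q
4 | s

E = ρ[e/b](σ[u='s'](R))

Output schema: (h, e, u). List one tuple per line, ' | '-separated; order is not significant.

Subexpression sizes:
  R → 6
  σ[u='s'](R) → 2
  ρ[e/b](σ[u='s'](R)) → 2

== RESULT ==
h | e | u
1 | 7 | s
7 | 8 | s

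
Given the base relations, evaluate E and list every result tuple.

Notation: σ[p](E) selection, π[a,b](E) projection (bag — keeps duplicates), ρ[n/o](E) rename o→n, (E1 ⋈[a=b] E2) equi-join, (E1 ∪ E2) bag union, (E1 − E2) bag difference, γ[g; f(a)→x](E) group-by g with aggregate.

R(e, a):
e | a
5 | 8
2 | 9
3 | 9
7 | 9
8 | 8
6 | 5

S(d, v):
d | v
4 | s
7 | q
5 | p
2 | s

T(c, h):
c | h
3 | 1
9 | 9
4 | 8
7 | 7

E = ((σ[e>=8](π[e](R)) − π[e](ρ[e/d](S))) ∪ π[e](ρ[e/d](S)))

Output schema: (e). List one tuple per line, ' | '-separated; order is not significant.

Stepwise |·|:
  R → 6
  π[e](R) → 6
  σ[e>=8](π[e](R)) → 1
  S → 4
  ρ[e/d](S) → 4
  π[e](ρ[e/d](S)) → 4
  (σ[e>=8](π[e](R)) − π[e](ρ[e/d](S))) → 1
  S → 4
  ρ[e/d](S) → 4
  π[e](ρ[e/d](S)) → 4
  ((σ[e>=8](π[e](R)) − π[e](ρ[e/d](S))) ∪ π[e](ρ[e/d](S))) → 5

== RESULT ==
e
2
4
5
7
8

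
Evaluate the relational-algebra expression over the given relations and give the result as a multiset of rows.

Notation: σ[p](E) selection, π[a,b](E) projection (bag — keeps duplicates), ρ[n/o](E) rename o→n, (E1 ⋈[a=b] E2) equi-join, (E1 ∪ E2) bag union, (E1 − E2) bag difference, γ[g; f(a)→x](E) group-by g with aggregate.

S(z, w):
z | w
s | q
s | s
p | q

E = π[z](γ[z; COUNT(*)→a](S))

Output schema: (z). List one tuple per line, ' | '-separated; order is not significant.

Subexpression sizes:
  S → 3
  γ[z; COUNT(*)→a](S) → 2
  π[z](γ[z; COUNT(*)→a](S)) → 2

== RESULT ==
z
p
s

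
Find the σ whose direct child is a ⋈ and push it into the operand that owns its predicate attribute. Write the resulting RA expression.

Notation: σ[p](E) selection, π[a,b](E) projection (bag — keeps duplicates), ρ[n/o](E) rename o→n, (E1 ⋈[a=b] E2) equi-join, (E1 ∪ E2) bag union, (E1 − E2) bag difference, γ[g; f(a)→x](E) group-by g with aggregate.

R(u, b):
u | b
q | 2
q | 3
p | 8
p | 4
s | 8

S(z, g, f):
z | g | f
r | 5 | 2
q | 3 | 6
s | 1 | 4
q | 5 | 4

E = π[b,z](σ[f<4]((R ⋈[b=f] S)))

σ filters on f, owned by the right side.
E' = π[b,z]((R ⋈[b=f] σ[f<4](S)))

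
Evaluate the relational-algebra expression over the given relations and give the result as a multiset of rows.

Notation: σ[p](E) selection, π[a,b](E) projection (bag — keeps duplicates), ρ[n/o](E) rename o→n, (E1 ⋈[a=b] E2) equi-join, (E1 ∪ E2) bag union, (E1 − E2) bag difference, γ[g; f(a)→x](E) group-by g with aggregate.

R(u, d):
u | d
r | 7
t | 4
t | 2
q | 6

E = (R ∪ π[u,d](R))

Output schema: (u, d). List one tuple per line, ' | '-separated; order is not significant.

Subexpression sizes:
  R → 4
  R → 4
  π[u,d](R) → 4
  (R ∪ π[u,d](R)) → 8

== RESULT ==
u | d
q | 6
q | 6
r | 7
r | 7
t | 2
t | 2
t | 4
t | 4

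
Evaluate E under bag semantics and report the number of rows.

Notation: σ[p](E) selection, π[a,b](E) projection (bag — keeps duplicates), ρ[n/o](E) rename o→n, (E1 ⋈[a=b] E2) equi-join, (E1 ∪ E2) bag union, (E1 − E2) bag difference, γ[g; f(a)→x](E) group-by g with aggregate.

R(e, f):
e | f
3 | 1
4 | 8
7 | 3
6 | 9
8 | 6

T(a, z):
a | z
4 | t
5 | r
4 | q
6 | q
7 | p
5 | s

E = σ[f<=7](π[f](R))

Stepwise |·|:
  R → 5
  π[f](R) → 5
  σ[f<=7](π[f](R)) → 3

|E| = 3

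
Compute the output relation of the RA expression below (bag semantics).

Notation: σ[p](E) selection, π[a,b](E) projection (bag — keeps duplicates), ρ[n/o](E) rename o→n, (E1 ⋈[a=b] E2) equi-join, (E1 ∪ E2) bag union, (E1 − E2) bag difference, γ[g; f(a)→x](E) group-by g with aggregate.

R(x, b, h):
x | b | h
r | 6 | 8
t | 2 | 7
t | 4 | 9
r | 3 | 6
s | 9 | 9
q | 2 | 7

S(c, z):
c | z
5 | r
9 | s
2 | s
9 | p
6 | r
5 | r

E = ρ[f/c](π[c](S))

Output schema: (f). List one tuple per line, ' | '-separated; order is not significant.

Subexpression sizes:
  S → 6
  π[c](S) → 6
  ρ[f/c](π[c](S)) → 6

== RESULT ==
f
2
5
5
6
9
9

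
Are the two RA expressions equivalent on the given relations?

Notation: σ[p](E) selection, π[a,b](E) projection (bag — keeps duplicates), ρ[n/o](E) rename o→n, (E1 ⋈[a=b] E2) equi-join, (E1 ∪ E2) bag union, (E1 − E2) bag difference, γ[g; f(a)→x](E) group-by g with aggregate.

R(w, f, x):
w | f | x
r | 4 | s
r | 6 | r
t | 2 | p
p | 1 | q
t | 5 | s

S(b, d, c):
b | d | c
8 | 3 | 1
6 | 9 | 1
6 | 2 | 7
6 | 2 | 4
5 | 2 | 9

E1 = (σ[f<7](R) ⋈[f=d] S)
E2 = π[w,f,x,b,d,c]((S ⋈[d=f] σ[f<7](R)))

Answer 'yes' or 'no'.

E1 per-node cardinality:
  R → 5
  σ[f<7](R) → 5
  S → 5
  (σ[f<7](R) ⋈[f=d] S) → 3
E2 per-node cardinality:
  S → 5
  R → 5
  σ[f<7](R) → 5
  (S ⋈[d=f] σ[f<7](R)) → 3
  π[w,f,x,b,d,c]((S ⋈[d=f] σ[f<7](R))) → 3

E1 and E2 produce the same multiset:
w | f | x | b | d | c
t | 2 | p | 5 | 2 | 9
t | 2 | p | 6 | 2 | 4
t | 2 | p | 6 | 2 | 7

yes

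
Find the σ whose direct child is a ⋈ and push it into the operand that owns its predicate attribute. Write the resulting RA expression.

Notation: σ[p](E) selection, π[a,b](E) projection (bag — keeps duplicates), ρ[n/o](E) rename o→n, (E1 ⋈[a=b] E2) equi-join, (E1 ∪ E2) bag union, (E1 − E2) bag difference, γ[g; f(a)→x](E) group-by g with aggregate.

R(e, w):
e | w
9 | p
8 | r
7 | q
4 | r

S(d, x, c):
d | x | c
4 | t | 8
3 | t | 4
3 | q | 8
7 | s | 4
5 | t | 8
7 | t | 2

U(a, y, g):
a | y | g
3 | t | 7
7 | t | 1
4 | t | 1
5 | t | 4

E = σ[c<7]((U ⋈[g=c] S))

σ filters on c, owned by the right side.
E' = (U ⋈[g=c] σ[c<7](S))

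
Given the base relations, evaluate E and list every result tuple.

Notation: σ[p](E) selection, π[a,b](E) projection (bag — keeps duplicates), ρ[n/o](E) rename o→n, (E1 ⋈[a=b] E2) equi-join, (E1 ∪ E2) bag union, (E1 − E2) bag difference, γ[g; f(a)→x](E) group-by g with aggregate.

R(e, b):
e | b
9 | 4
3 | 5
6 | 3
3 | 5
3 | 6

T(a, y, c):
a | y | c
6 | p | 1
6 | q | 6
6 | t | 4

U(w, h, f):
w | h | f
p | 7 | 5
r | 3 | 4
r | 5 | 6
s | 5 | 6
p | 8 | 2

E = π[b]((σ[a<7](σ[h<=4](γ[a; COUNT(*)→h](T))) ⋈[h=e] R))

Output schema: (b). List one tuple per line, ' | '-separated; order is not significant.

Stepwise |·|:
  T → 3
  γ[a; COUNT(*)→h](T) → 1
  σ[h<=4](γ[a; COUNT(*)→h](T)) → 1
  σ[a<7](σ[h<=4](γ[a; COUNT(*)→h](T))) → 1
  R → 5
  (σ[a<7](σ[h<=4](γ[a; COUNT(*)→h](T))) ⋈[h=e] R) → 3
  π[b]((σ[a<7](σ[h<=4](γ[a; COUNT(*)→h](T))) ⋈[h=e] R)) → 3

== RESULT ==
b
5
5
6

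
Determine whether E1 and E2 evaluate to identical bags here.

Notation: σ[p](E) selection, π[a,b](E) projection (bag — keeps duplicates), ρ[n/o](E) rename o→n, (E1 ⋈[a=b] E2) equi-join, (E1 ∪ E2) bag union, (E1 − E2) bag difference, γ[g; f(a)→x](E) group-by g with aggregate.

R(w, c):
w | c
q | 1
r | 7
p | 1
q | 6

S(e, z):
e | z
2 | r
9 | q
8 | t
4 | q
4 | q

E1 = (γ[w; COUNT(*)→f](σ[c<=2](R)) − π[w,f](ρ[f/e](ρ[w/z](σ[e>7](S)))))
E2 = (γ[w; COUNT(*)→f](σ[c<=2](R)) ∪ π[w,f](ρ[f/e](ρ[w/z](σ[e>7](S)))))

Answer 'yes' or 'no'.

E1 row counts bottom-up:
  R → 4
  σ[c<=2](R) → 2
  γ[w; COUNT(*)→f](σ[c<=2](R)) → 2
  S → 5
  σ[e>7](S) → 2
  ρ[w/z](σ[e>7](S)) → 2
  ρ[f/e](ρ[w/z](σ[e>7](S))) → 2
  π[w,f](ρ[f/e](ρ[w/z](σ[e>7](S)))) → 2
  (γ[w; COUNT(*)→f](σ[c<=2](R)) − π[w,f](ρ[f/e](ρ[w/z](σ[e>7](S))))) → 2
E2 row counts bottom-up:
  R → 4
  σ[c<=2](R) → 2
  γ[w; COUNT(*)→f](σ[c<=2](R)) → 2
  S → 5
  σ[e>7](S) → 2
  ρ[w/z](σ[e>7](S)) → 2
  ρ[f/e](ρ[w/z](σ[e>7](S))) → 2
  π[w,f](ρ[f/e](ρ[w/z](σ[e>7](S)))) → 2
  (γ[w; COUNT(*)→f](σ[c<=2](R)) ∪ π[w,f](ρ[f/e](ρ[w/z](σ[e>7](S))))) → 4

E1 result:
w | f
p | 1
q | 1
E2 result:
w | f
p | 1
q | 1
q | 9
t | 8
Witness: ('t', 8) appears 0× in E1 but 1× in E2.

no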